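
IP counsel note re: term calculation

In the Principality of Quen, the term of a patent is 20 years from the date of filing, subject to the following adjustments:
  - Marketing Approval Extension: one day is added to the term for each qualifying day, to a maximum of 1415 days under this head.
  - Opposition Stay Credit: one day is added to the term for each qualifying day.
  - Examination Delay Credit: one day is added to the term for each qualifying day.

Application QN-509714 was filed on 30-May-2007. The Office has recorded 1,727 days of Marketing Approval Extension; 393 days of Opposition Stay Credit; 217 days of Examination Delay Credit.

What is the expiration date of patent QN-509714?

Base term: filing date + 20 years → 30 May 2027.
Marketing Approval Extension: 1727 days claimed exceeds the 1415-day cap, so +1415 days → 14 April 2031.
Opposition Stay Credit: +393 days → 11 May 2032.
Examination Delay Credit: +217 days → 14 December 2032.

2032-12-14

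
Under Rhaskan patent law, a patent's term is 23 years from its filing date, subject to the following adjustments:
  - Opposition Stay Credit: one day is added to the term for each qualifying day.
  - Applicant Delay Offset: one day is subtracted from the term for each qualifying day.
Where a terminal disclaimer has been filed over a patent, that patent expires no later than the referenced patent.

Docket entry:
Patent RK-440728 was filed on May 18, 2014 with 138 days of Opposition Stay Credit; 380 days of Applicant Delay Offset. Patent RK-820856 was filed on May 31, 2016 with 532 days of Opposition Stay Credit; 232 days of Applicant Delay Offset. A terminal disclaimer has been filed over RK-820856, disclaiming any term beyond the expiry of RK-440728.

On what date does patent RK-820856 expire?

Natural term of RK-820856:
  Base: filing + 23 years → 31 May 2039.
  Opposition Stay Credit: +532 days → 13 November 2040.
  Applicant Delay Offset: −232 days → 26 March 2040.
Expiry of referenced patent RK-440728:
  Base: filing + 23 years → 18 May 2037.
  Opposition Stay Credit: +138 days → 3 October 2037.
  Applicant Delay Offset: −380 days → 18 September 2036.
Terminal disclaimer: RK-820856 expires on the earlier of 26 March 2040 and 18 September 2036.

2036-09-18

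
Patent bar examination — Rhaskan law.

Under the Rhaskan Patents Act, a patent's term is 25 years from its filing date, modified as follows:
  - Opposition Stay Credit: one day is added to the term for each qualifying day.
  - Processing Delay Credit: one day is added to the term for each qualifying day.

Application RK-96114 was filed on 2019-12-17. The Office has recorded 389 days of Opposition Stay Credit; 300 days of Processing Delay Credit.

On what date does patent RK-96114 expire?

Base term: filing date + 25 years → 17 December 2044.
Opposition Stay Credit: +389 days → 10 January 2046.
Processing Delay Credit: +300 days → 6 November 2046.

2046-11-06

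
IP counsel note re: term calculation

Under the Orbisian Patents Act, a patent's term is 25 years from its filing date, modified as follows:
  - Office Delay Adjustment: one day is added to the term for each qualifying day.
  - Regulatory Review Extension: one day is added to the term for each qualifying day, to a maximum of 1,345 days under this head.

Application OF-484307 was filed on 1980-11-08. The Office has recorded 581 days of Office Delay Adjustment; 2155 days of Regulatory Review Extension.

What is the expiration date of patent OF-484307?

Base term: filing date + 25 years → 8 November 2005.
Office Delay Adjustment: +581 days → 12 June 2007.
Regulatory Review Extension: 2155 days claimed exceeds the 1345-day cap, so +1345 days → 16 February 2011.

2011-02-16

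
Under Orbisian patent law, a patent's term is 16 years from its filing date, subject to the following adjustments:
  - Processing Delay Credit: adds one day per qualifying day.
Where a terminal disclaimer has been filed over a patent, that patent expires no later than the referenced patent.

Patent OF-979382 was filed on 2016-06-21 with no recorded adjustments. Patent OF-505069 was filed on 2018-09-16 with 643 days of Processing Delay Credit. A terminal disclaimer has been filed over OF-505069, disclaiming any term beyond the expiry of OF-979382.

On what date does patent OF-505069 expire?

June 21, 2032

Natural term of OF-505069:
  Base: filing + 16 years → 16 September 2034.
  Processing Delay Credit: +643 days → 20 June 2036.
Expiry of referenced patent OF-979382:
  Base: filing + 16 years → 21 June 2032.
Terminal disclaimer: OF-505069 expires on the earlier of 20 June 2036 and 21 June 2032.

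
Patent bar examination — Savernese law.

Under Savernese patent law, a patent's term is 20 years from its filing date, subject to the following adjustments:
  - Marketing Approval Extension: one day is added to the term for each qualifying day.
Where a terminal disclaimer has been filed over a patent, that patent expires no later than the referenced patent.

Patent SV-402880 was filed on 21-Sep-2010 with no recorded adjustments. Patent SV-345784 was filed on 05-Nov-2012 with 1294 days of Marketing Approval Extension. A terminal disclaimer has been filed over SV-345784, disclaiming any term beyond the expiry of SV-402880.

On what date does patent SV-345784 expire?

2030-09-21

Natural term of SV-345784:
  Base: filing + 20 years → 5 November 2032.
  Marketing Approval Extension: +1294 days → 22 May 2036.
Expiry of referenced patent SV-402880:
  Base: filing + 20 years → 21 September 2030.
Terminal disclaimer: SV-345784 expires on the earlier of 22 May 2036 and 21 September 2030.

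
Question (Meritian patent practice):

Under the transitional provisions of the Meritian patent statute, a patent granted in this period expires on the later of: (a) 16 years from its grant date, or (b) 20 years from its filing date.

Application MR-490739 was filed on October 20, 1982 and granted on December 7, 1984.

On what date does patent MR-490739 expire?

2002-10-20

(a) grant + 16 years → 7 December 2000.
(b) filing + 20 years → 20 October 2002.
Later of the two: 20 October 2002.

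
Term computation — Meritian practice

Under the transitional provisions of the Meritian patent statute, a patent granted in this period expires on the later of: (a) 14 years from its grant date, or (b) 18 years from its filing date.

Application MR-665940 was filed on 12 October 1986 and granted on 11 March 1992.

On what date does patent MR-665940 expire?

(a) grant + 14 years → 11 March 2006.
(b) filing + 18 years → 12 October 2004.
Later of the two: 11 March 2006.

2006-03-11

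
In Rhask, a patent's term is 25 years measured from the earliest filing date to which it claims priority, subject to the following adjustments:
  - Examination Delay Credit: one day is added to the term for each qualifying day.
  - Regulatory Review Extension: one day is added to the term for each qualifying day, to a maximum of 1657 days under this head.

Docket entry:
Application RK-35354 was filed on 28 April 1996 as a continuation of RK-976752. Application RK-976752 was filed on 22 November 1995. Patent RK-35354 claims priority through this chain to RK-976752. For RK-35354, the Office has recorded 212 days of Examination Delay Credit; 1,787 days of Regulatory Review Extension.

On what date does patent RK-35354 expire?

January 4, 2026

Earliest priority filing: 22 November 1995.
Base term: 22 November 1995 + 25 years → 22 November 2020.
Examination Delay Credit: +212 days → 22 June 2021.
Regulatory Review Extension: 1787 days claimed exceeds the 1657-day cap, so +1657 days → 4 January 2026.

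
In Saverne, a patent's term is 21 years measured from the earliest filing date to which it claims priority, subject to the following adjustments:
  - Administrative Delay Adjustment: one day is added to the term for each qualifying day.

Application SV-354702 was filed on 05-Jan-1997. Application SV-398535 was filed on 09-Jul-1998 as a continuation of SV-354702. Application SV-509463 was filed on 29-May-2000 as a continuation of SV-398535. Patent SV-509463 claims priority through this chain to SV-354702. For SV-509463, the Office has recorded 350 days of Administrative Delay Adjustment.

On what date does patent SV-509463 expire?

2018-12-21

Earliest priority filing: 5 January 1997.
Base term: 5 January 1997 + 21 years → 5 January 2018.
Administrative Delay Adjustment: +350 days → 21 December 2018.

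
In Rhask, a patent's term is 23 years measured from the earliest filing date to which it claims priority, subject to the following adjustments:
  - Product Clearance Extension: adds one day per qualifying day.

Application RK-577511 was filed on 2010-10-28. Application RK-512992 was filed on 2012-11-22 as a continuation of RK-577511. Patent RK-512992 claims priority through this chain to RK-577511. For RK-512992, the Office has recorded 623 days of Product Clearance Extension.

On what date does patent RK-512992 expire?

Earliest priority filing: 28 October 2010.
Base term: 28 October 2010 + 23 years → 28 October 2033.
Product Clearance Extension: +623 days → 13 July 2035.

July 13, 2035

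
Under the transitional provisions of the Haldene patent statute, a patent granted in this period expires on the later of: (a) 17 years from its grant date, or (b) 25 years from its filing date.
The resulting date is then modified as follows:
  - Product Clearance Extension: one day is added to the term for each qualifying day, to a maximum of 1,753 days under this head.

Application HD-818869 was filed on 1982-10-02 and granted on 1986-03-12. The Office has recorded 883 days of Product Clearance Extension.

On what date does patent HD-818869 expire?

(a) grant + 17 years → 12 March 2003.
(b) filing + 25 years → 2 October 2007.
Later of the two: 2 October 2007.
Product Clearance Extension: 883 days (within the 1753-day cap) → +883 days → 3 March 2010.

2010-03-03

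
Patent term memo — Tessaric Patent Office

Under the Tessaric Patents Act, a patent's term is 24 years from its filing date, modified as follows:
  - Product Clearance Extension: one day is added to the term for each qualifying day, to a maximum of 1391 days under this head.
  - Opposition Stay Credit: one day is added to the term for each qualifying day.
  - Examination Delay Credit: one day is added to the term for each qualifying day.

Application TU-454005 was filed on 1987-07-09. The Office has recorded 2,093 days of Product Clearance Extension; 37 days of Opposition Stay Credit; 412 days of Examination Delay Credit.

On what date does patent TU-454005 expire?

Base term: filing date + 24 years → 9 July 2011.
Product Clearance Extension: 2093 days claimed exceeds the 1391-day cap, so +1391 days → 30 April 2015.
Opposition Stay Credit: +37 days → 6 June 2015.
Examination Delay Credit: +412 days → 22 July 2016.

2016-07-22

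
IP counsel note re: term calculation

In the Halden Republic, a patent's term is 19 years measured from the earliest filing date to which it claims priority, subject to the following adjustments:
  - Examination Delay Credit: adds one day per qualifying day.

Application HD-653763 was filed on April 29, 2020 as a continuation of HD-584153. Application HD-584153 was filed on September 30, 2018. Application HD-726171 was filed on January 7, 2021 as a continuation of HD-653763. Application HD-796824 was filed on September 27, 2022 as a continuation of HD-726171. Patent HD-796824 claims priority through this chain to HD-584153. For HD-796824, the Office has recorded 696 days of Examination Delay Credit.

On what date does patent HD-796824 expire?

2039-08-27

Earliest priority filing: 30 September 2018.
Base term: 30 September 2018 + 19 years → 30 September 2037.
Examination Delay Credit: +696 days → 27 August 2039.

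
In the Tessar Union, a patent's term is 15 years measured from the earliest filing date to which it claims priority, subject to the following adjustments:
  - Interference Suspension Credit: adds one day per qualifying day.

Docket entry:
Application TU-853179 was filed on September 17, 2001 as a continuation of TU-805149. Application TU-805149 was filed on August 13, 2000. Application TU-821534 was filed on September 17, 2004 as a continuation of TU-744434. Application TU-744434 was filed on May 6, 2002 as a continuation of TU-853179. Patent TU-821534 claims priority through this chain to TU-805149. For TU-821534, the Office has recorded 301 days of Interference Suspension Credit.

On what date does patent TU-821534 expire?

June 9, 2016

Earliest priority filing: 13 August 2000.
Base term: 13 August 2000 + 15 years → 13 August 2015.
Interference Suspension Credit: +301 days → 9 June 2016.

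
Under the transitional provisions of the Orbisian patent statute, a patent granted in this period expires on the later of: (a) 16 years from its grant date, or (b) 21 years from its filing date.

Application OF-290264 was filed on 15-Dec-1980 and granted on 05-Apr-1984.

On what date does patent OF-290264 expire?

2001-12-15

(a) grant + 16 years → 5 April 2000.
(b) filing + 21 years → 15 December 2001.
Later of the two: 15 December 2001.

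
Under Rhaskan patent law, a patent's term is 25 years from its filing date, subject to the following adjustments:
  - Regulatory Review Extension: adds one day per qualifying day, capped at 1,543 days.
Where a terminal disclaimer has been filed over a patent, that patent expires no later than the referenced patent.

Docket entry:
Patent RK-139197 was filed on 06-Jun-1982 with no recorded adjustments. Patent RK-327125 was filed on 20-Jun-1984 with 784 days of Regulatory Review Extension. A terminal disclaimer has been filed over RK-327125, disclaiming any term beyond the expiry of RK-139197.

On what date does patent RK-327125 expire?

Natural term of RK-327125:
  Base: filing + 25 years → 20 June 2009.
  Regulatory Review Extension: 784 days (within the 1543-day cap) → +784 days → 13 August 2011.
Expiry of referenced patent RK-139197:
  Base: filing + 25 years → 6 June 2007.
Terminal disclaimer: RK-327125 expires on the earlier of 13 August 2011 and 6 June 2007.

2007-06-06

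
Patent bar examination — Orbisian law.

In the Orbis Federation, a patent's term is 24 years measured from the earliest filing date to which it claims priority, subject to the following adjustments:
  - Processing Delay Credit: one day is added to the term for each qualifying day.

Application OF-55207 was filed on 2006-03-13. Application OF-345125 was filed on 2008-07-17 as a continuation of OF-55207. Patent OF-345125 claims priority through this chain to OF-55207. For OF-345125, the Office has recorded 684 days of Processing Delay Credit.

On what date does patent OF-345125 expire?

Earliest priority filing: 13 March 2006.
Base term: 13 March 2006 + 24 years → 13 March 2030.
Processing Delay Credit: +684 days → 26 January 2032.

January 26, 2032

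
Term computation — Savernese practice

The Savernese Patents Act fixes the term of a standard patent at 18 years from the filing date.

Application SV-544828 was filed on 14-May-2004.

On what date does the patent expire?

May 14, 2022

Filing date + 18 years → 14 May 2022.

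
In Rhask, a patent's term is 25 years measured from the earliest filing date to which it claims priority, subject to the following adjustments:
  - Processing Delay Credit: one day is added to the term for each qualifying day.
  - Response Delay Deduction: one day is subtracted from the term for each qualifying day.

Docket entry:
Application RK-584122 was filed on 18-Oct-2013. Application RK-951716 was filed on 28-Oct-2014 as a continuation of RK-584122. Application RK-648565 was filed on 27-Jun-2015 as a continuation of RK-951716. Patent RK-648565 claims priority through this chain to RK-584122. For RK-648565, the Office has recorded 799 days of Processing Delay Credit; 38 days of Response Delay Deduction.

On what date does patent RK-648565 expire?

Earliest priority filing: 18 October 2013.
Base term: 18 October 2013 + 25 years → 18 October 2038.
Processing Delay Credit: +799 days → 25 December 2040.
Response Delay Deduction: −38 days → 17 November 2040.

2040-11-17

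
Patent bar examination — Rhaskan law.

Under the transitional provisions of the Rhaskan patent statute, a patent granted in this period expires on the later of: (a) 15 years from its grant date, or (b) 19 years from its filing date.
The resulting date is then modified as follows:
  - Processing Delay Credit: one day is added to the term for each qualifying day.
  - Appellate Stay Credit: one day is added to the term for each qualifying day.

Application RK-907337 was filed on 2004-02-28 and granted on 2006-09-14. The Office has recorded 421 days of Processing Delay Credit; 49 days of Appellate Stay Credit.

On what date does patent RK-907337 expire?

2024-06-12

(a) grant + 15 years → 14 September 2021.
(b) filing + 19 years → 28 February 2023.
Later of the two: 28 February 2023.
Processing Delay Credit: +421 days → 24 April 2024.
Appellate Stay Credit: +49 days → 12 June 2024.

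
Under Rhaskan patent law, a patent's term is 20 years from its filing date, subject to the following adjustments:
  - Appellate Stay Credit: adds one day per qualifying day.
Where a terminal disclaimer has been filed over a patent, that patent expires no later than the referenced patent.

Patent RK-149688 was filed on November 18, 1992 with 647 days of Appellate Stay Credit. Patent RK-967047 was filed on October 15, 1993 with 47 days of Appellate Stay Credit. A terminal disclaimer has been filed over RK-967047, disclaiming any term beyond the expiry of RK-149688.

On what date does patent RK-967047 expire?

December 1, 2013

Natural term of RK-967047:
  Base: filing + 20 years → 15 October 2013.
  Appellate Stay Credit: +47 days → 1 December 2013.
Expiry of referenced patent RK-149688:
  Base: filing + 20 years → 18 November 2012.
  Appellate Stay Credit: +647 days → 27 August 2014.
Terminal disclaimer: RK-967047 expires on the earlier of 1 December 2013 and 27 August 2014.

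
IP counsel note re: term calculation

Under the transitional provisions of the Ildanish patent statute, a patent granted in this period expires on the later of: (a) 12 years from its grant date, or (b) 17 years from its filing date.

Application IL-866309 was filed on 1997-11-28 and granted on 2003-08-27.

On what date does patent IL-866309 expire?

(a) grant + 12 years → 27 August 2015.
(b) filing + 17 years → 28 November 2014.
Later of the two: 27 August 2015.

August 27, 2015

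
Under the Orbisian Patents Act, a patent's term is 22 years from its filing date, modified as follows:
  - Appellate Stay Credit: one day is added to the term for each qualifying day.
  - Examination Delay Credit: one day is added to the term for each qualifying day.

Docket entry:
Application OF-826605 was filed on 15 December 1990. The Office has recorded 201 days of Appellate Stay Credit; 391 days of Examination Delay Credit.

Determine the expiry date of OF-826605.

July 30, 2014

Base term: filing date + 22 years → 15 December 2012.
Appellate Stay Credit: +201 days → 4 July 2013.
Examination Delay Credit: +391 days → 30 July 2014.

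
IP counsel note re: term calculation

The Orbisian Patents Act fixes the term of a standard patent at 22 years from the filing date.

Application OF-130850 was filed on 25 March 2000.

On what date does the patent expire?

2022-03-25

Filing date + 22 years → 25 March 2022.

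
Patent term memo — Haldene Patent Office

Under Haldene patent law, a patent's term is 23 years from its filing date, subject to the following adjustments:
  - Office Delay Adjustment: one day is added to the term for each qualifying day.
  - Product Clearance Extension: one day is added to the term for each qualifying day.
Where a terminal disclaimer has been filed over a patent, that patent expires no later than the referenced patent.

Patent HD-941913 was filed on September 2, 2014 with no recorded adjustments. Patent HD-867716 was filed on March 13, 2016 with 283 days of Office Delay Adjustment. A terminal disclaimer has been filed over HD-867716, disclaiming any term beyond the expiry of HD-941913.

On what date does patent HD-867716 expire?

Natural term of HD-867716:
  Base: filing + 23 years → 13 March 2039.
  Office Delay Adjustment: +283 days → 21 December 2039.
Expiry of referenced patent HD-941913:
  Base: filing + 23 years → 2 September 2037.
Terminal disclaimer: HD-867716 expires on the earlier of 21 December 2039 and 2 September 2037.

September 2, 2037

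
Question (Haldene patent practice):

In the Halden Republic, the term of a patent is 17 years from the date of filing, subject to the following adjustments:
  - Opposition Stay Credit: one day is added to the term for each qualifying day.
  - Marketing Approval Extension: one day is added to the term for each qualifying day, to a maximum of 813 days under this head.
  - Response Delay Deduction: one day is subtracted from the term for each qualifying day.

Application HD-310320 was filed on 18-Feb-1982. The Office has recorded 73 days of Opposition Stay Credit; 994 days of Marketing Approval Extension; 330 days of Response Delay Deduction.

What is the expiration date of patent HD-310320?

August 27, 2000

Base term: filing date + 17 years → 18 February 1999.
Opposition Stay Credit: +73 days → 2 May 1999.
Marketing Approval Extension: 994 days claimed exceeds the 813-day cap, so +813 days → 23 July 2001.
Response Delay Deduction: −330 days → 27 August 2000.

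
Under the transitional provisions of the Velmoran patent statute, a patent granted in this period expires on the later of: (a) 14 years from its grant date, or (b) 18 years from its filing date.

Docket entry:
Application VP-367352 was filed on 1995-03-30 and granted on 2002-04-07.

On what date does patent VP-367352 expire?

(a) grant + 14 years → 7 April 2016.
(b) filing + 18 years → 30 March 2013.
Later of the two: 7 April 2016.

April 7, 2016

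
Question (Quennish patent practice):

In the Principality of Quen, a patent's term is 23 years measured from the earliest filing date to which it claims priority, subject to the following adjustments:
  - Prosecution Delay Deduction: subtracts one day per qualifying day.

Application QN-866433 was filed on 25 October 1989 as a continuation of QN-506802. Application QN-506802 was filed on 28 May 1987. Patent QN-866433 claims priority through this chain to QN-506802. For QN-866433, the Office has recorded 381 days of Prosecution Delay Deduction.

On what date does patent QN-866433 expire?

May 12, 2009

Earliest priority filing: 28 May 1987.
Base term: 28 May 1987 + 23 years → 28 May 2010.
Prosecution Delay Deduction: −381 days → 12 May 2009.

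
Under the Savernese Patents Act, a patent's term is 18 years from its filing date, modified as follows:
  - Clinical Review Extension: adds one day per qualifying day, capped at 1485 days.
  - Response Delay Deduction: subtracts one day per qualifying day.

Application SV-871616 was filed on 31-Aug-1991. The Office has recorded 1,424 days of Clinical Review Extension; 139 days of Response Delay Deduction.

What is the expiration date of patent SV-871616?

2013-03-08

Base term: filing date + 18 years → 31 August 2009.
Clinical Review Extension: 1424 days (within the 1485-day cap) → +1424 days → 25 July 2013.
Response Delay Deduction: −139 days → 8 March 2013.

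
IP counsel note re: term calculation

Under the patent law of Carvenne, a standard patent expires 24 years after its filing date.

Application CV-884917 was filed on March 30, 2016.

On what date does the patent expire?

Filing date + 24 years → 30 March 2040.

2040-03-30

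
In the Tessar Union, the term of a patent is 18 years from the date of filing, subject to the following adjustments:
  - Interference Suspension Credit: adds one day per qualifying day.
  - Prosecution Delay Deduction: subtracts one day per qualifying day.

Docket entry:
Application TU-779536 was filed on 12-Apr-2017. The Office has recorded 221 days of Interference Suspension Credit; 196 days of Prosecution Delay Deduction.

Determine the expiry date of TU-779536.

Base term: filing date + 18 years → 12 April 2035.
Interference Suspension Credit: +221 days → 19 November 2035.
Prosecution Delay Deduction: −196 days → 7 May 2035.

2035-05-07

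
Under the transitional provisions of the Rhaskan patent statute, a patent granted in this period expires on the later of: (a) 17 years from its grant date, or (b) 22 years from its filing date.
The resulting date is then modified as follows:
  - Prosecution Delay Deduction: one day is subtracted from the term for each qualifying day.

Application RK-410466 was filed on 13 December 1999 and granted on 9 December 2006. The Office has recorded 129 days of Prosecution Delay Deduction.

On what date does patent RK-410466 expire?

(a) grant + 17 years → 9 December 2023.
(b) filing + 22 years → 13 December 2021.
Later of the two: 9 December 2023.
Prosecution Delay Deduction: −129 days → 2 August 2023.

August 2, 2023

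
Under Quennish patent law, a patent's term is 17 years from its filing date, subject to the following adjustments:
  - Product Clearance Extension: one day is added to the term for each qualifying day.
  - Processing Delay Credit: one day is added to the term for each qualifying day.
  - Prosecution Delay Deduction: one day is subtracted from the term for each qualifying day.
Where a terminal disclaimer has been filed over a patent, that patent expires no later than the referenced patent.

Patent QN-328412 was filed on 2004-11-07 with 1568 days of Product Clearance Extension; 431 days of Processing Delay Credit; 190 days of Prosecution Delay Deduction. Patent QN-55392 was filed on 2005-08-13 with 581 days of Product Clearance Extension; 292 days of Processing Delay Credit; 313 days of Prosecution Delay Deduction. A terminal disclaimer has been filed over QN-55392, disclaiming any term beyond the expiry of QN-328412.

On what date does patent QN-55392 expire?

2024-02-24

Natural term of QN-55392:
  Base: filing + 17 years → 13 August 2022.
  Product Clearance Extension: +581 days → 16 March 2024.
  Processing Delay Credit: +292 days → 2 January 2025.
  Prosecution Delay Deduction: −313 days → 24 February 2024.
Expiry of referenced patent QN-328412:
  Base: filing + 17 years → 7 November 2021.
  Product Clearance Extension: +1568 days → 22 February 2026.
  Processing Delay Credit: +431 days → 29 April 2027.
  Prosecution Delay Deduction: −190 days → 21 October 2026.
Terminal disclaimer: QN-55392 expires on the earlier of 24 February 2024 and 21 October 2026.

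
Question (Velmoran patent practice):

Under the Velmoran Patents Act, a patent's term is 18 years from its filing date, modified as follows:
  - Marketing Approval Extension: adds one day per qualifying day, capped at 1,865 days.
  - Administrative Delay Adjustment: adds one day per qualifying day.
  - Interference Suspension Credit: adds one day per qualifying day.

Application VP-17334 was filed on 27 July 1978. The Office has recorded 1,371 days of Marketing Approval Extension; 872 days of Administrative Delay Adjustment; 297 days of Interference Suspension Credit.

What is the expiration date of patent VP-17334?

July 11, 2003

Base term: filing date + 18 years → 27 July 1996.
Marketing Approval Extension: 1371 days (within the 1865-day cap) → +1371 days → 28 April 2000.
Administrative Delay Adjustment: +872 days → 17 September 2002.
Interference Suspension Credit: +297 days → 11 July 2003.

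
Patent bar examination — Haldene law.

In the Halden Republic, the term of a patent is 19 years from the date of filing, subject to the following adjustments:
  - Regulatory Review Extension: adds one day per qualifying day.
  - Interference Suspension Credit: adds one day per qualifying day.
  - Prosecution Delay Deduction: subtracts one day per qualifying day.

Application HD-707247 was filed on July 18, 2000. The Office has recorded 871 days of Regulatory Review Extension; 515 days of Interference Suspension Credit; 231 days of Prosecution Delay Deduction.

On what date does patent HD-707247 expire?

September 15, 2022

Base term: filing date + 19 years → 18 July 2019.
Regulatory Review Extension: +871 days → 5 December 2021.
Interference Suspension Credit: +515 days → 4 May 2023.
Prosecution Delay Deduction: −231 days → 15 September 2022.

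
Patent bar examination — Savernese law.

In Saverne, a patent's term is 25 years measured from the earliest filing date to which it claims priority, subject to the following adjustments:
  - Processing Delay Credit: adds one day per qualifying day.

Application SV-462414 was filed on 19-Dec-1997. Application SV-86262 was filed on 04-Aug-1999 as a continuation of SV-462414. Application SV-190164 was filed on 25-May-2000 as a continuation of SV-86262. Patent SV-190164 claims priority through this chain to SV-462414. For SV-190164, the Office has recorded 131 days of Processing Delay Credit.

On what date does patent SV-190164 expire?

Earliest priority filing: 19 December 1997.
Base term: 19 December 1997 + 25 years → 19 December 2022.
Processing Delay Credit: +131 days → 29 April 2023.

2023-04-29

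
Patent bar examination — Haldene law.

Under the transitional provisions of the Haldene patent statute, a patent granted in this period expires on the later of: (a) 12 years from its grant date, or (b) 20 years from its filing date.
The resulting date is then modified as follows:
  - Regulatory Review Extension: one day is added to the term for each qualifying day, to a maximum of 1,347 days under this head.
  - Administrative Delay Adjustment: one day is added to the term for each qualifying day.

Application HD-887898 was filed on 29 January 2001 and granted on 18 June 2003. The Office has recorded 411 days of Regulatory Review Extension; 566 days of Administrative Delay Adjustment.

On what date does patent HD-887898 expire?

(a) grant + 12 years → 18 June 2015.
(b) filing + 20 years → 29 January 2021.
Later of the two: 29 January 2021.
Regulatory Review Extension: 411 days (within the 1347-day cap) → +411 days → 16 March 2022.
Administrative Delay Adjustment: +566 days → 3 October 2023.

2023-10-03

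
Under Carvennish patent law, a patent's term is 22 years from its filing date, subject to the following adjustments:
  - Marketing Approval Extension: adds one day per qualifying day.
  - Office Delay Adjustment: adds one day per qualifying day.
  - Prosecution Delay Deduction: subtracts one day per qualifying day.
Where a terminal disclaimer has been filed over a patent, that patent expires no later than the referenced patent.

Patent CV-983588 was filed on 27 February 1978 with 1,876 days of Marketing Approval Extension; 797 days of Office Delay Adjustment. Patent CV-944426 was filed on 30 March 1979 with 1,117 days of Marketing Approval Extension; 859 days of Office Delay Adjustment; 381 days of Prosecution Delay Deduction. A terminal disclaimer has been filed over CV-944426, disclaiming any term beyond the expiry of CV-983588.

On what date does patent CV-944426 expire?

Natural term of CV-944426:
  Base: filing + 22 years → 30 March 2001.
  Marketing Approval Extension: +1117 days → 20 April 2004.
  Office Delay Adjustment: +859 days → 27 August 2006.
  Prosecution Delay Deduction: −381 days → 11 August 2005.
Expiry of referenced patent CV-983588:
  Base: filing + 22 years → 27 February 2000.
  Marketing Approval Extension: +1876 days → 17 April 2005.
  Office Delay Adjustment: +797 days → 23 June 2007.
Terminal disclaimer: CV-944426 expires on the earlier of 11 August 2005 and 23 June 2007.

2005-08-11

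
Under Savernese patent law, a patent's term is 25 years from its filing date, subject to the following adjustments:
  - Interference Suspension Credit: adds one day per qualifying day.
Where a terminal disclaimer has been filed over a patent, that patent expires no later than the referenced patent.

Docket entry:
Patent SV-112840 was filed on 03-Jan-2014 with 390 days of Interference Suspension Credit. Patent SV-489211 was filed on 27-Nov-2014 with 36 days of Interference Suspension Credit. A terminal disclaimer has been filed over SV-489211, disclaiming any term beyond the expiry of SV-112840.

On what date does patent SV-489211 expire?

2040-01-02

Natural term of SV-489211:
  Base: filing + 25 years → 27 November 2039.
  Interference Suspension Credit: +36 days → 2 January 2040.
Expiry of referenced patent SV-112840:
  Base: filing + 25 years → 3 January 2039.
  Interference Suspension Credit: +390 days → 28 January 2040.
Terminal disclaimer: SV-489211 expires on the earlier of 2 January 2040 and 28 January 2040.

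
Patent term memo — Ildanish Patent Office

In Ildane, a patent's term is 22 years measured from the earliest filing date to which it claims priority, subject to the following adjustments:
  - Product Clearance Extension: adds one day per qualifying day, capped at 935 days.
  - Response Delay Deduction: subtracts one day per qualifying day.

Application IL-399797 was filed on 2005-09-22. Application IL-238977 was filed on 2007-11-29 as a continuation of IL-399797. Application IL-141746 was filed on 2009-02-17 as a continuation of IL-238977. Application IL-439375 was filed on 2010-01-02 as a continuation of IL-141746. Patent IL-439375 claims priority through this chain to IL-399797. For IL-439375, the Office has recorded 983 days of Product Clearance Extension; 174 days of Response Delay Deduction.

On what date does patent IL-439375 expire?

Earliest priority filing: 22 September 2005.
Base term: 22 September 2005 + 22 years → 22 September 2027.
Product Clearance Extension: 983 days claimed exceeds the 935-day cap, so +935 days → 14 April 2030.
Response Delay Deduction: −174 days → 22 October 2029.

2029-10-22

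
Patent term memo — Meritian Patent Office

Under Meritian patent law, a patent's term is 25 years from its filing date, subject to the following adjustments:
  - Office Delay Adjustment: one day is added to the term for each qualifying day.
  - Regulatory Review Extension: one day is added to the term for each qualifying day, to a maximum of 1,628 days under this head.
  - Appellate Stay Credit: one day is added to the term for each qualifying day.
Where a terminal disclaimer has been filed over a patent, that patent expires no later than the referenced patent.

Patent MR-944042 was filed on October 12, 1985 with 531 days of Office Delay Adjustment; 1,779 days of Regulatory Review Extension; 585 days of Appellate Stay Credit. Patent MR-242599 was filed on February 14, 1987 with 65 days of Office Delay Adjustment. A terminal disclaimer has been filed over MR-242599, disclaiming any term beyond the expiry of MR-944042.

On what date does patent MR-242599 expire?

2012-04-19

Natural term of MR-242599:
  Base: filing + 25 years → 14 February 2012.
  Office Delay Adjustment: +65 days → 19 April 2012.
Expiry of referenced patent MR-944042:
  Base: filing + 25 years → 12 October 2010.
  Office Delay Adjustment: +531 days → 26 March 2012.
  Regulatory Review Extension: 1779 days claimed exceeds the 1628-day cap, so +1628 days → 9 September 2016.
  Appellate Stay Credit: +585 days → 17 April 2018.
Terminal disclaimer: MR-242599 expires on the earlier of 19 April 2012 and 17 April 2018.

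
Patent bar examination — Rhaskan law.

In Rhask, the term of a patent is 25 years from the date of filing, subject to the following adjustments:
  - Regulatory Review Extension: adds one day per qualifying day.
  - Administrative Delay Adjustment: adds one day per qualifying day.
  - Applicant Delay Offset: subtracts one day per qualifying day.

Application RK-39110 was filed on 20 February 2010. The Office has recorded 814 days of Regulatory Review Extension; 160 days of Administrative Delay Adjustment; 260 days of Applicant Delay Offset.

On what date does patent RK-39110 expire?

2037-02-03

Base term: filing date + 25 years → 20 February 2035.
Regulatory Review Extension: +814 days → 14 May 2037.
Administrative Delay Adjustment: +160 days → 21 October 2037.
Applicant Delay Offset: −260 days → 3 February 2037.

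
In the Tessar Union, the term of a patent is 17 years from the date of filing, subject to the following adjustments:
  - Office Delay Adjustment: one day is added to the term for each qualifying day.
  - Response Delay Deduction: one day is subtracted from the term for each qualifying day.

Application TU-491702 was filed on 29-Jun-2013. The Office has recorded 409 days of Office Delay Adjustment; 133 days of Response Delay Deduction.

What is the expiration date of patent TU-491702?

Base term: filing date + 17 years → 29 June 2030.
Office Delay Adjustment: +409 days → 12 August 2031.
Response Delay Deduction: −133 days → 1 April 2031.

2031-04-01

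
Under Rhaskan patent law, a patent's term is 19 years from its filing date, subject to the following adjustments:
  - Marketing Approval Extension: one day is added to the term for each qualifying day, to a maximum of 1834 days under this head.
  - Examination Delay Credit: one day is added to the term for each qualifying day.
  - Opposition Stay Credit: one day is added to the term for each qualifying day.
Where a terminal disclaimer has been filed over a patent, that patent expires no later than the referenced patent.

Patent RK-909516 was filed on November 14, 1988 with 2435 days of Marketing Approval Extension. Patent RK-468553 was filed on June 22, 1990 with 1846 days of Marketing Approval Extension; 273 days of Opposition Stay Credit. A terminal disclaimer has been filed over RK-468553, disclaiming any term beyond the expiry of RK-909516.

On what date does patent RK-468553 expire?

Natural term of RK-468553:
  Base: filing + 19 years → 22 June 2009.
  Marketing Approval Extension: 1846 days claimed exceeds the 1834-day cap, so +1834 days → 30 June 2014.
  Opposition Stay Credit: +273 days → 30 March 2015.
Expiry of referenced patent RK-909516:
  Base: filing + 19 years → 14 November 2007.
  Marketing Approval Extension: 2435 days claimed exceeds the 1834-day cap, so +1834 days → 21 November 2012.
Terminal disclaimer: RK-468553 expires on the earlier of 30 March 2015 and 21 November 2012.

November 21, 2012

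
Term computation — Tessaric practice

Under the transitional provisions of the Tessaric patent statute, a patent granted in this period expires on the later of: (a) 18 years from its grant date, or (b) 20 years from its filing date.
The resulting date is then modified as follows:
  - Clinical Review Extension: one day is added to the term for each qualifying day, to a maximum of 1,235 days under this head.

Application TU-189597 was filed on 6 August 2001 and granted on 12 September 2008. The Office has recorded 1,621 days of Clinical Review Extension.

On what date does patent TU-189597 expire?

(a) grant + 18 years → 12 September 2026.
(b) filing + 20 years → 6 August 2021.
Later of the two: 12 September 2026.
Clinical Review Extension: 1621 days claimed exceeds the 1235-day cap, so +1235 days → 29 January 2030.

January 29, 2030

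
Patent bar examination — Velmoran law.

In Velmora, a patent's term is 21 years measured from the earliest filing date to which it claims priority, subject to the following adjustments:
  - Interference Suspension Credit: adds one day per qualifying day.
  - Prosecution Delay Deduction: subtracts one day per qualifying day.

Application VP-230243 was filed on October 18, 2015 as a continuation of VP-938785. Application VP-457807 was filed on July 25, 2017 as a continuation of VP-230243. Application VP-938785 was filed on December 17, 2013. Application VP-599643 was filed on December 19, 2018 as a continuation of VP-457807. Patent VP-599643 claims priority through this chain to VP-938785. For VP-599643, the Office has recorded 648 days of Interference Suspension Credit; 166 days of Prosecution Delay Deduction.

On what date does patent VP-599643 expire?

April 12, 2036

Earliest priority filing: 17 December 2013.
Base term: 17 December 2013 + 21 years → 17 December 2034.
Interference Suspension Credit: +648 days → 25 September 2036.
Prosecution Delay Deduction: −166 days → 12 April 2036.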